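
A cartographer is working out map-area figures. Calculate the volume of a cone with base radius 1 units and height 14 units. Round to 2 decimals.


Shape: cone
Radius r = 1 units, Height h = 14 units
Formula: V = (1/3) * pi * r^2 * h
r^2 = 1
pi * r^2 * h = pi * 1 * 14 = 14 * pi
V = 14 * pi / 3
V = 14.66
14.66 units^3


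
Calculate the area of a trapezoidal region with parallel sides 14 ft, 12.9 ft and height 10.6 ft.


Shape: trapezoid
Parallel sides a = 14 ft, b = 12.9 ft; Height h = 10.6 ft
Formula: A = (a + b) * h / 2
a + b = 14 + 12.9 = 26.9
A = 26.9 * 10.6 / 2
A = 285.14 / 2
A = 142.57
142.57 ft^2


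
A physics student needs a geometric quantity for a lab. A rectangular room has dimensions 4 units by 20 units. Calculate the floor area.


Shape: rectangle
Length l = 4 units, Width w = 20 units
Formula: A = l * w
A = 4 * 20
A = 80
80 units^2


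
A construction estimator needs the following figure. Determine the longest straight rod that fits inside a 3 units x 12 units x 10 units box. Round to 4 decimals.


Shape: rectangular box (space diagonal)
l = 3 units, w = 12 units, h = 10 units
Visualize: the diagonal of the base, then a right triangle with that diagonal and the height.
Formula: d = sqrt(l^2 + w^2 + h^2)
l^2 + w^2 + h^2 = 9 + 144 + 100 = 253
d = sqrt(253)
d = 15.906
15.906 units


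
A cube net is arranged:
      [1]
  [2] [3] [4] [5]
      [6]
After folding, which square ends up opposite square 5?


Net: cross layout. Take square 3 as the base (bottom).
Fold the four squares in the horizontal row up around 3: 2 -> left, 4 -> right, 5 wraps to the top.
Fold 1 and 6 up from 3: 1 -> back, 6 -> front.
Opposite pairs are therefore: (1, 6), (2, 4), (3, 5).
Face 5 is opposite face 3.
face 3


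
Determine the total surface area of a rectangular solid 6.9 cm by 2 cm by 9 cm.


Shape: rectangular prism
l = 6.9 cm, w = 2 cm, h = 9 cm
Formula: SA = 2(lw + lh + wh)
lw = 13.8, lh = 62.1, wh = 18
lw + lh + wh = 93.9
SA = 2 * 93.9
SA = 187.8
187.8 cm^2


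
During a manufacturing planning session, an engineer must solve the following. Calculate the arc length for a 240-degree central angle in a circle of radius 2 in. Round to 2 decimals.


Shape: circular arc
Radius r = 2 in, Angle = 240 degrees
Formula: L = (angle/360) * 2 * pi * r
2 * pi * r = 4 * pi
L = (240/360) * 4 * pi
L = 2.666667 * pi
L = 8.38
8.38 in


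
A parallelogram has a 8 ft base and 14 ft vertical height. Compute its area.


Shape: parallelogram
Base b = 8 ft, Height h = 14 ft
Formula: A = b * h
A = 8 * 14
A = 112
112 ft^2


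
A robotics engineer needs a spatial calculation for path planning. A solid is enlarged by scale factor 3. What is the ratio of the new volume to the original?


Linear scale factor k = 3
Rule: under a linear scaling by k, volumes scale by k^3.
k^3 = 3 * 3 * 3
k^3 = 9 * 3
k^3 = 27
Volume scales by a factor of 27.
27 (dimensionless)


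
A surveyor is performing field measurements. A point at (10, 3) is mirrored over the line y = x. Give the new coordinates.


Transformation: reflection
Original point: (10, 3)
Rule for reflection over y = x: (x, y) -> (y, x)
Apply: (10, 3) -> (3, 10)
(3, 10)


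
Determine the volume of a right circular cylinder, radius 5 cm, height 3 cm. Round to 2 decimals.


Shape: cylinder
Radius r = 5 cm, Height h = 3 cm
Formula: V = pi * r^2 * h
r^2 = 25
V = pi * 25 * 3
V = 75 * pi
V = 235.62
235.62 cm^3


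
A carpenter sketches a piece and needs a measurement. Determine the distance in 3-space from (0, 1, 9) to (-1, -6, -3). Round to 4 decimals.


3D distance between two points
P1 = (0, 1, 9), P2 = (-1, -6, -3)
Formula: d = sqrt((x2-x1)^2 + (y2-y1)^2 + (z2-z1)^2)
dx = -1 - 0 = -1
dy = -6 - 1 = -7
dz = -3 - 9 = -12
dx^2 + dy^2 + dz^2 = 1 + 49 + 144 = 194
d = sqrt(194)
d = 13.9284
13.9284 units


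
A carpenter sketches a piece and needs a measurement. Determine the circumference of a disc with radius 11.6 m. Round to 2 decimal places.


Shape: circle
Radius r = 11.6 m
Formula: C = 2 * pi * r
C = 2 * pi * 11.6
C = 23.2 * pi
C = 72.88
72.88 m


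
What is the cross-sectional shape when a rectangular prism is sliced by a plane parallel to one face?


Solid: rectangular prism
Cutting plane: parallel to one face
Visualize the intersection of the plane with the solid's surface.
The boundary of the cut region is a rectangle.
rectangle


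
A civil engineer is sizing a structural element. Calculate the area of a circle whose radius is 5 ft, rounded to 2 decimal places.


Shape: circle
Radius r = 5 ft
Formula: A = pi * r^2
r^2 = 5^2 = 25
A = pi * 25
A = 78.54
78.54 ft^2


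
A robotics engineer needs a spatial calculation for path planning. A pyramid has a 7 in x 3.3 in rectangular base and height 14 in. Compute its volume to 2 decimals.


Shape: rectangular pyramid
Base: 7 in x 3.3 in, Height h = 14 in
Formula: V = (1/3) * base_area * h
base_area = 7 * 3.3 = 23.1
base_area * h = 23.1 * 14 = 323.4
V = 323.4 / 3
V = 107.8
107.8 in^3


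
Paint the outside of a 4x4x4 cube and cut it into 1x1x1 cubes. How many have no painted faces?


Large cube: 4 x 4 x 4, cut into unit cubes.
n = 4, so n - 2 = 2
Unpainted cubes form the interior (n - 2)^3 block.
(n - 2)^3 = 2^3 = 8
8 unit cubes


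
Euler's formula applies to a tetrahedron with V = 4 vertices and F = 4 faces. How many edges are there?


Polyhedron: tetrahedron
Euler's formula for convex polyhedra: V - E + F = 2
Given: V = 4 vertices and F = 4 faces
Solve for E:
E = V + F - 2 = 4 + 4 - 2 = 6
6 edges


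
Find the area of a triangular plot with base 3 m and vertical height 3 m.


Shape: triangle
Base b = 3 m, Height h = 3 m
Formula: A = (1/2) * b * h
A = 0.5 * 3 * 3
A = 0.5 * 9
A = 4.5
4.5 m^2


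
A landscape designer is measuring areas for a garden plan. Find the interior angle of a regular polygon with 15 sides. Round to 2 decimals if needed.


Shape: regular pentadecagon (15 sides)
Formula: interior angle = (n - 2) * 180 / n
(n - 2) = 13
(n - 2) * 180 = 2340
angle = 2340 / 15
angle = 156
156 degrees


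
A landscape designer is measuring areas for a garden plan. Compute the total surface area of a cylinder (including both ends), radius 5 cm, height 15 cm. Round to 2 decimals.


Shape: closed cylinder
Radius r = 5 cm, Height h = 15 cm
Formula: SA = 2*pi*r^2 + 2*pi*r*h = 2*pi*r*(r + h)
r + h = 20
2 * r * (r + h) = 2 * 5 * 20 = 200
SA = 200 * pi
SA = 628.32
628.32 cm^2


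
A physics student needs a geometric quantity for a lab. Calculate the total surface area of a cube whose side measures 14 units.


Shape: cube
Side s = 14 units
A cube has 6 square faces.
Formula: SA = 6 * s^2
s^2 = 196
SA = 6 * 196
SA = 1176
1176 units^2


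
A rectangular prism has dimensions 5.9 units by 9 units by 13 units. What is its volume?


Shape: rectangular prism
l = 5.9 units, w = 9 units, h = 13 units
Formula: V = l * w * h
V = 5.9 * 9 * 13
V = 53.1 * 13
V = 690.3
690.3 units^3


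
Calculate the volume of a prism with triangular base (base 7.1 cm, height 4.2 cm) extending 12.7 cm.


Shape: triangular prism
Triangle base = 7.1 cm, triangle height = 4.2 cm, prism length L = 12.7 cm
Formula: V = (1/2 * b * h_tri) * L
Cross-section area = 0.5 * 7.1 * 4.2 = 14.91
V = 14.91 * 12.7
V = 189.357
189.357 cm^3


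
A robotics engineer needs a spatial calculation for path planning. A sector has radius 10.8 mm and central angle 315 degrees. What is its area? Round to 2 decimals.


Shape: circular sector
Radius r = 10.8 mm, Angle = 315 degrees
Formula: A = (angle/360) * pi * r^2
r^2 = 116.64
Fraction of circle = 315/360
A = (315/360) * pi * 116.64
A = 102.06 * pi
A = 320.63
320.63 mm^2


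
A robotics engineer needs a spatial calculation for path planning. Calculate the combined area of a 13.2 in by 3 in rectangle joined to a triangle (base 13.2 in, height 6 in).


Composite shape: rectangle + triangle
Rectangle area = 13.2 * 3 = 39.6
Triangle area = 0.5 * 13.2 * 6 = 39.6
Total = 39.6 + 39.6
Total = 79.2
79.2 in^2


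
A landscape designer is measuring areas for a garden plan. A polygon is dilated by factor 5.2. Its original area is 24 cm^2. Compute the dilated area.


Linear scale factor k = 5.2
Original area = 24 cm^2
Rule: under a linear scaling by k, areas scale by k^2.
k^2 = 5.2^2 = 27.04
New area = 24 * 27.04
New area = 648.96
648.96 cm^2


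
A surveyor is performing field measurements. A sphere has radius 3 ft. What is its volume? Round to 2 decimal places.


Shape: sphere
Radius r = 3 ft
Formula: V = (4/3) * pi * r^3
r^3 = 27
(4/3) * 27 = 36
V = 36 * pi
V = 113.1
113.1 ft^3


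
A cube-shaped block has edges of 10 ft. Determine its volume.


Shape: cube
Side s = 10 ft
Formula: V = s^3
V = 10 * 10 * 10
V = 100 * 10
V = 1000
1000 ft^3


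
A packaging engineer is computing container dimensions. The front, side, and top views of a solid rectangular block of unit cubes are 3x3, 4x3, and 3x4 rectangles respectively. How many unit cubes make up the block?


Orthographic views of a solid rectangular block:
Front view 3 x 3 -> length = 3, height = 3
Side view 4 x 3 -> width = 4, height = 3 (consistent)
Top view 3 x 4 -> confirms length = 3, width = 4
The block is 3 x 4 x 3.
Total unit cubes = 3 * 4 * 3 = 36
36 unit cubes


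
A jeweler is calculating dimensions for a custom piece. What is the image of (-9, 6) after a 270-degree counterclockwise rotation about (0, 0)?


Transformation: rotation about the origin
Original point: (-9, 6)
Rule for 270 deg counterclockwise: (x, y) -> (y, -x)
Apply: (-9, 6) -> (6, 9)
(6, 9)


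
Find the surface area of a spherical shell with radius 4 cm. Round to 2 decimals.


Shape: sphere
Radius r = 4 cm
Formula: SA = 4 * pi * r^2
r^2 = 16
SA = 4 * pi * 16
SA = 64 * pi
SA = 201.06
201.06 cm^2


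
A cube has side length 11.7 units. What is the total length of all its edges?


Shape: cube
Side s = 11.7 units
A cube has 12 edges, all equal.
Formula: total edge length = 12 * s
Total = 12 * 11.7
Total = 140.4
140.4 units


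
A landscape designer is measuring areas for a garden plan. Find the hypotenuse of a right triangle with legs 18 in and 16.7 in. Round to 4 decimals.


Shape: right triangle
Legs a = 18 in, b = 16.7 in
Formula: c = sqrt(a^2 + b^2)
a^2 = 324, b^2 = 278.89
a^2 + b^2 = 602.89
c = sqrt(602.89)
c = 24.5538
24.5538 in


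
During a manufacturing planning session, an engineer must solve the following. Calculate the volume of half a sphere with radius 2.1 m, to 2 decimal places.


Shape: hemisphere (half of a sphere)
Radius r = 2.1 m
Formula: V = (1/2) * (4/3) * pi * r^3 = (2/3) * pi * r^3
r^3 = 9.261
(2/3) * 9.261 = 6.174
V = 6.174 * pi
V = 19.4
19.4 m^3


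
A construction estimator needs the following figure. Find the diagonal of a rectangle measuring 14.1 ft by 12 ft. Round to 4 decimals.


Shape: rectangle (diagonal via Pythagoras)
Sides: 14.1 ft and 12 ft
Formula: d = sqrt(l^2 + w^2)
l^2 = 198.81, w^2 = 144
l^2 + w^2 = 342.81
d = sqrt(342.81)
d = 18.5151
18.5151 ft


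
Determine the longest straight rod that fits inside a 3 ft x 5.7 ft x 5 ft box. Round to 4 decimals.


Shape: rectangular box (space diagonal)
l = 3 ft, w = 5.7 ft, h = 5 ft
Visualize: the diagonal of the base, then a right triangle with that diagonal and the height.
Formula: d = sqrt(l^2 + w^2 + h^2)
l^2 + w^2 + h^2 = 9 + 32.49 + 25 = 66.49
d = sqrt(66.49)
d = 8.1541
8.1541 ft


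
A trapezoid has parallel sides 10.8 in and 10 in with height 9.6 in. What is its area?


Shape: trapezoid
Parallel sides a = 10.8 in, b = 10 in; Height h = 9.6 in
Formula: A = (a + b) * h / 2
a + b = 10.8 + 10 = 20.8
A = 20.8 * 9.6 / 2
A = 199.68 / 2
A = 99.84
99.84 in^2


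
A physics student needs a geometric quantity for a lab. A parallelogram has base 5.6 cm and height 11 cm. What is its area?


Shape: parallelogram
Base b = 5.6 cm, Height h = 11 cm
Formula: A = b * h
A = 5.6 * 11
A = 61.6
61.6 cm^2


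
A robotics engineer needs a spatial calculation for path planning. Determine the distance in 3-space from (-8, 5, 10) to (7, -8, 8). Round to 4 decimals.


3D distance between two points
P1 = (-8, 5, 10), P2 = (7, -8, 8)
Formula: d = sqrt((x2-x1)^2 + (y2-y1)^2 + (z2-z1)^2)
dx = 7 - -8 = 15
dy = -8 - 5 = -13
dz = 8 - 10 = -2
dx^2 + dy^2 + dz^2 = 225 + 169 + 4 = 398
d = sqrt(398)
d = 19.9499
19.9499 units


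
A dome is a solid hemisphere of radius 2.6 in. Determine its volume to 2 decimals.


Shape: hemisphere (half of a sphere)
Radius r = 2.6 in
Formula: V = (1/2) * (4/3) * pi * r^3 = (2/3) * pi * r^3
r^3 = 17.576
(2/3) * 17.576 = 11.717333
V = 11.717333 * pi
V = 36.81
36.81 in^3


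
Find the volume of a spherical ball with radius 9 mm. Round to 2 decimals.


Shape: sphere
Radius r = 9 mm
Formula: V = (4/3) * pi * r^3
r^3 = 729
(4/3) * 729 = 972
V = 972 * pi
V = 3053.63
3053.63 mm^3


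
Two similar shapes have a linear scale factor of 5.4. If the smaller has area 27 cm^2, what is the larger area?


Linear scale factor k = 5.4
Original area = 27 cm^2
Rule: under a linear scaling by k, areas scale by k^2.
k^2 = 5.4^2 = 29.16
New area = 27 * 29.16
New area = 787.32
787.32 cm^2


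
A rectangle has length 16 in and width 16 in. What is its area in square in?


Shape: rectangle
Length l = 16 in, Width w = 16 in
Formula: A = l * w
A = 16 * 16
A = 256
256 in^2


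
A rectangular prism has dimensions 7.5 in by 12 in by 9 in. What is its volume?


Shape: rectangular prism
l = 7.5 in, w = 12 in, h = 9 in
Formula: V = l * w * h
V = 7.5 * 12 * 9
V = 90 * 9
V = 810
810 in^3


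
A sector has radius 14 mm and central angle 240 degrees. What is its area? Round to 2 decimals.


Shape: circular sector
Radius r = 14 mm, Angle = 240 degrees
Formula: A = (angle/360) * pi * r^2
r^2 = 196
Fraction of circle = 240/360
A = (240/360) * pi * 196
A = 130.666667 * pi
A = 410.5
410.5 mm^2


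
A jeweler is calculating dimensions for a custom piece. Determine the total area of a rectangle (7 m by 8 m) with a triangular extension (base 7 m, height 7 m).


Composite shape: rectangle + triangle
Rectangle area = 7 * 8 = 56
Triangle area = 0.5 * 7 * 7 = 24.5
Total = 56 + 24.5
Total = 80.5
80.5 m^2


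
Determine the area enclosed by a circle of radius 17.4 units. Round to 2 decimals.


Shape: circle
Radius r = 17.4 units
Formula: A = pi * r^2
r^2 = 17.4^2 = 302.76
A = pi * 302.76
A = 951.15
951.15 units^2


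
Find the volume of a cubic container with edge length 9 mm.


Shape: cube
Side s = 9 mm
Formula: V = s^3
V = 9 * 9 * 9
V = 81 * 9
V = 729
729 mm^3


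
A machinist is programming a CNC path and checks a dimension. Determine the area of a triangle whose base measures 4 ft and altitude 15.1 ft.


Shape: triangle
Base b = 4 ft, Height h = 15.1 ft
Formula: A = (1/2) * b * h
A = 0.5 * 4 * 15.1
A = 0.5 * 60.4
A = 30.2
30.2 ft^2


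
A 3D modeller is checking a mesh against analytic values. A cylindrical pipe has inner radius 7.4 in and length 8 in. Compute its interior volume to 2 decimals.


Shape: cylinder
Radius r = 7.4 in, Height h = 8 in
Formula: V = pi * r^2 * h
r^2 = 54.76
V = pi * 54.76 * 8
V = 438.08 * pi
V = 1376.27
1376.27 in^3


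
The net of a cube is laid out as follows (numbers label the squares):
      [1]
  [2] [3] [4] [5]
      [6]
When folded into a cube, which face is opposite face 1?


Net: cross layout. Take square 3 as the base (bottom).
Fold the four squares in the horizontal row up around 3: 2 -> left, 4 -> right, 5 wraps to the top.
Fold 1 and 6 up from 3: 1 -> back, 6 -> front.
Opposite pairs are therefore: (1, 6), (2, 4), (3, 5).
Face 1 is opposite face 6.
face 6


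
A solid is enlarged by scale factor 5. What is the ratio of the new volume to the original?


Linear scale factor k = 5
Rule: under a linear scaling by k, volumes scale by k^3.
k^3 = 5 * 5 * 5
k^3 = 25 * 5
k^3 = 125
Volume scales by a factor of 125.
125 (dimensionless)


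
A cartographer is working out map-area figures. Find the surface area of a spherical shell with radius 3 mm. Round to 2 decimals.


Shape: sphere
Radius r = 3 mm
Formula: SA = 4 * pi * r^2
r^2 = 9
SA = 4 * pi * 9
SA = 36 * pi
SA = 113.1
113.1 mm^2


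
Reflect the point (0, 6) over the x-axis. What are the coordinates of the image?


Transformation: reflection
Original point: (0, 6)
Rule for reflection over the x-axis: (x, y) -> (x, -y)
Apply: (0, 6) -> (0, -6)
(0, -6)


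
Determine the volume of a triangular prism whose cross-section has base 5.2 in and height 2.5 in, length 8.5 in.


Shape: triangular prism
Triangle base = 5.2 in, triangle height = 2.5 in, prism length L = 8.5 in
Formula: V = (1/2 * b * h_tri) * L
Cross-section area = 0.5 * 5.2 * 2.5 = 6.5
V = 6.5 * 8.5
V = 55.25
55.25 in^3


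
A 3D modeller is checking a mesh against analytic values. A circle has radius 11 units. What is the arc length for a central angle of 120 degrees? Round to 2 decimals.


Shape: circular arc
Radius r = 11 units, Angle = 120 degrees
Formula: L = (angle/360) * 2 * pi * r
2 * pi * r = 22 * pi
L = (120/360) * 22 * pi
L = 7.333333 * pi
L = 23.04
23.04 units


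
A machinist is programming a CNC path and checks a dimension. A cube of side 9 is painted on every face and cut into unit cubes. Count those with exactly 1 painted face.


Large cube: 9 x 9 x 9, cut into unit cubes.
n = 9, so n - 2 = 7
Cubes with 1 painted face lie in the interior of each face.
A cube has 6 faces; each contributes (n - 2)^2 = 49 such cubes.
Count = 6 * 49 = 294
294 unit cubes


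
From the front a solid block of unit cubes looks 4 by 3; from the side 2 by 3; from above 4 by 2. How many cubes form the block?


Orthographic views of a solid rectangular block:
Front view 4 x 3 -> length = 4, height = 3
Side view 2 x 3 -> width = 2, height = 3 (consistent)
Top view 4 x 2 -> confirms length = 4, width = 2
The block is 4 x 2 x 3.
Total unit cubes = 4 * 2 * 3 = 24
24 unit cubes


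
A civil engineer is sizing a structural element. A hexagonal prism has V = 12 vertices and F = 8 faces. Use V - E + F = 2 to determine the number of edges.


Polyhedron: hexagonal prism
Euler's formula for convex polyhedra: V - E + F = 2
Given: V = 12 vertices and F = 8 faces
Solve for E:
E = V + F - 2 = 12 + 8 - 2 = 18
18 edges


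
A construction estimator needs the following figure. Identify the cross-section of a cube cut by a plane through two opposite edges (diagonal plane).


Solid: cube
Cutting plane: through two opposite edges (diagonal plane)
Visualize the intersection of the plane with the solid's surface.
The boundary of the cut region is a rectangle.
rectangle


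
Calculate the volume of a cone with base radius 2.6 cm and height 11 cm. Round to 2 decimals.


Shape: cone
Radius r = 2.6 cm, Height h = 11 cm
Formula: V = (1/3) * pi * r^2 * h
r^2 = 6.76
pi * r^2 * h = pi * 6.76 * 11 = 74.36 * pi
V = 74.36 * pi / 3
V = 77.87
77.87 cm^3


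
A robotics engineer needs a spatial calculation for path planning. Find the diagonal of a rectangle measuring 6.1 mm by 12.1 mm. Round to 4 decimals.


Shape: rectangle (diagonal via Pythagoras)
Sides: 6.1 mm and 12.1 mm
Formula: d = sqrt(l^2 + w^2)
l^2 = 37.21, w^2 = 146.41
l^2 + w^2 = 183.62
d = sqrt(183.62)
d = 13.5506
13.5506 mm


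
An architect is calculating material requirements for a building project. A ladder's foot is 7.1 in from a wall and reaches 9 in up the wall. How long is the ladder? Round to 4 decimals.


Shape: right triangle
Legs a = 7.1 in, b = 9 in
Formula: c = sqrt(a^2 + b^2)
a^2 = 50.41, b^2 = 81
a^2 + b^2 = 131.41
c = sqrt(131.41)
c = 11.4634
11.4634 in


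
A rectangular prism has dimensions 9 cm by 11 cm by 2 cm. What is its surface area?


Shape: rectangular prism
l = 9 cm, w = 11 cm, h = 2 cm
Formula: SA = 2(lw + lh + wh)
lw = 99, lh = 18, wh = 22
lw + lh + wh = 139
SA = 2 * 139
SA = 278
278 cm^2


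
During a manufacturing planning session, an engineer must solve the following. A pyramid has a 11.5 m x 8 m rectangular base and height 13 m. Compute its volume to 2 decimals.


Shape: rectangular pyramid
Base: 11.5 m x 8 m, Height h = 13 m
Formula: V = (1/3) * base_area * h
base_area = 11.5 * 8 = 92
base_area * h = 92 * 13 = 1196
V = 1196 / 3
V = 398.67
398.67 m^3


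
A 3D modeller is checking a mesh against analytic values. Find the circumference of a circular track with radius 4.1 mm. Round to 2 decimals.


Shape: circle
Radius r = 4.1 mm
Formula: C = 2 * pi * r
C = 2 * pi * 4.1
C = 8.2 * pi
C = 25.76
25.76 mm


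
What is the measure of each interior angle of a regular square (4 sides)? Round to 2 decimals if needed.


Shape: regular square (4 sides)
Formula: interior angle = (n - 2) * 180 / n
(n - 2) = 2
(n - 2) * 180 = 360
angle = 360 / 4
angle = 90
90 degrees


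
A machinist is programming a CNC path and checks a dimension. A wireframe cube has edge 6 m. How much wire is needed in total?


Shape: cube
Side s = 6 m
A cube has 12 edges, all equal.
Formula: total edge length = 12 * s
Total = 12 * 6
Total = 72
72 m


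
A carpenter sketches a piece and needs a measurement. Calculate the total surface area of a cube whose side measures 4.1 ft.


Shape: cube
Side s = 4.1 ft
A cube has 6 square faces.
Formula: SA = 6 * s^2
s^2 = 16.81
SA = 6 * 16.81
SA = 100.86
100.86 ft^2


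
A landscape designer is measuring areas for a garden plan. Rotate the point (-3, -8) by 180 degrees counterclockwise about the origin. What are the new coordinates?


Transformation: rotation about the origin
Original point: (-3, -8)
Rule for 180 deg: (x, y) -> (-x, -y)
Apply: (-3, -8) -> (3, 8)
(3, 8)


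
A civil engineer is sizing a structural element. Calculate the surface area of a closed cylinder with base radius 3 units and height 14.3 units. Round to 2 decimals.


Shape: closed cylinder
Radius r = 3 units, Height h = 14.3 units
Formula: SA = 2*pi*r^2 + 2*pi*r*h = 2*pi*r*(r + h)
r + h = 17.3
2 * r * (r + h) = 2 * 3 * 17.3 = 103.8
SA = 103.8 * pi
SA = 326.1
326.1 units^2


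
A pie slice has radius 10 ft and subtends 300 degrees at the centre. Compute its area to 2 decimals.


Shape: circular sector
Radius r = 10 ft, Angle = 300 degrees
Formula: A = (angle/360) * pi * r^2
r^2 = 100
Fraction of circle = 300/360
A = (300/360) * pi * 100
A = 83.333333 * pi
A = 261.8
261.8 ft^2


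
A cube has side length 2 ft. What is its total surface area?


Shape: cube
Side s = 2 ft
A cube has 6 square faces.
Formula: SA = 6 * s^2
s^2 = 4
SA = 6 * 4
SA = 24
24 ft^2


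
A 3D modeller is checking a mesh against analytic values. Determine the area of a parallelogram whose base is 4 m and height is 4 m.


Shape: parallelogram
Base b = 4 m, Height h = 4 m
Formula: A = b * h
A = 4 * 4
A = 16
16 m^2


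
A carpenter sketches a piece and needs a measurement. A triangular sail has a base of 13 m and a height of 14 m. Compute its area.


Shape: triangle
Base b = 13 m, Height h = 14 m
Formula: A = (1/2) * b * h
A = 0.5 * 13 * 14
A = 0.5 * 182
A = 91
91 m^2


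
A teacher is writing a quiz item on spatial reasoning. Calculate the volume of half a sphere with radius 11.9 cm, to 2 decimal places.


Shape: hemisphere (half of a sphere)
Radius r = 11.9 cm
Formula: V = (1/2) * (4/3) * pi * r^3 = (2/3) * pi * r^3
r^3 = 1685.159
(2/3) * 1685.159 = 1123.439333
V = 1123.439333 * pi
V = 3529.39
3529.39 cm^3


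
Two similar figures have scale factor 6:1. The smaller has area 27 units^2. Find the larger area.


Linear scale factor k = 6
Original area = 27 units^2
Rule: under a linear scaling by k, areas scale by k^2.
k^2 = 6^2 = 36
New area = 27 * 36
New area = 972
972 units^2


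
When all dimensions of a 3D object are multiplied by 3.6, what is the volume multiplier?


Linear scale factor k = 3.6
Rule: under a linear scaling by k, volumes scale by k^3.
k^3 = 3.6 * 3.6 * 3.6
k^3 = 12.96 * 3.6
k^3 = 46.656
Volume scales by a factor of 46.656.
46.656 (dimensionless)


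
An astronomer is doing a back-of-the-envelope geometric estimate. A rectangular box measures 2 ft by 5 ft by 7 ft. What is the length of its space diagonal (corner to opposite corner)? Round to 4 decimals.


Shape: rectangular box (space diagonal)
l = 2 ft, w = 5 ft, h = 7 ft
Visualize: the diagonal of the base, then a right triangle with that diagonal and the height.
Formula: d = sqrt(l^2 + w^2 + h^2)
l^2 + w^2 + h^2 = 4 + 25 + 49 = 78
d = sqrt(78)
d = 8.8318
8.8318 ft


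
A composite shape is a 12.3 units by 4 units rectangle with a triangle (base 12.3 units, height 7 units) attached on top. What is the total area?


Composite shape: rectangle + triangle
Rectangle area = 12.3 * 4 = 49.2
Triangle area = 0.5 * 12.3 * 7 = 43.05
Total = 49.2 + 43.05
Total = 92.25
92.25 units^2


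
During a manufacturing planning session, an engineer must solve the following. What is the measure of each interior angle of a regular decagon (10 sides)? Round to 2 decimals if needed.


Shape: regular decagon (10 sides)
Formula: interior angle = (n - 2) * 180 / n
(n - 2) = 8
(n - 2) * 180 = 1440
angle = 1440 / 10
angle = 144
144 degrees


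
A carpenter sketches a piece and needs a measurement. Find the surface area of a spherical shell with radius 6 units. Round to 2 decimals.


Shape: sphere
Radius r = 6 units
Formula: SA = 4 * pi * r^2
r^2 = 36
SA = 4 * pi * 36
SA = 144 * pi
SA = 452.39
452.39 units^2


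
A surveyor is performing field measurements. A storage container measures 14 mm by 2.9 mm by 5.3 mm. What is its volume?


Shape: rectangular prism
l = 14 mm, w = 2.9 mm, h = 5.3 mm
Formula: V = l * w * h
V = 14 * 2.9 * 5.3
V = 40.6 * 5.3
V = 215.18
215.18 mm^3


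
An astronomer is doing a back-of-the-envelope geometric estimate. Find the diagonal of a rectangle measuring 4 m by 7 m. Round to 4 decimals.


Shape: rectangle (diagonal via Pythagoras)
Sides: 4 m and 7 m
Formula: d = sqrt(l^2 + w^2)
l^2 = 16, w^2 = 49
l^2 + w^2 = 65
d = sqrt(65)
d = 8.0623
8.0623 m


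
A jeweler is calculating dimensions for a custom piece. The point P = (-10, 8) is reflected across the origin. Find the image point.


Transformation: reflection
Original point: (-10, 8)
Rule for reflection through the origin: (x, y) -> (-x, -y)
Apply: (-10, 8) -> (10, -8)
(10, -8)


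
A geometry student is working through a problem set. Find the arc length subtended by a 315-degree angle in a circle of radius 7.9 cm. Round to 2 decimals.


Shape: circular arc
Radius r = 7.9 cm, Angle = 315 degrees
Formula: L = (angle/360) * 2 * pi * r
2 * pi * r = 15.8 * pi
L = (315/360) * 15.8 * pi
L = 13.825 * pi
L = 43.43
43.43 cm


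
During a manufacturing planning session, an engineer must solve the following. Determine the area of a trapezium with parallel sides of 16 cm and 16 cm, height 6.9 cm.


Shape: trapezoid
Parallel sides a = 16 cm, b = 16 cm; Height h = 6.9 cm
Formula: A = (a + b) * h / 2
a + b = 16 + 16 = 32
A = 32 * 6.9 / 2
A = 220.8 / 2
A = 110.4
110.4 cm^2


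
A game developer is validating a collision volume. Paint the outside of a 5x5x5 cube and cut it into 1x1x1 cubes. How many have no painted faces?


Large cube: 5 x 5 x 5, cut into unit cubes.
n = 5, so n - 2 = 3
Unpainted cubes form the interior (n - 2)^3 block.
(n - 2)^3 = 3^3 = 27
27 unit cubes


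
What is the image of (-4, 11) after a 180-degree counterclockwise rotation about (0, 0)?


Transformation: rotation about the origin
Original point: (-4, 11)
Rule for 180 deg: (x, y) -> (-x, -y)
Apply: (-4, 11) -> (4, -11)
(4, -11)


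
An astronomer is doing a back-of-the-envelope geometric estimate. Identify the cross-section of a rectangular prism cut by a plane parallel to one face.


Solid: rectangular prism
Cutting plane: parallel to one face
Visualize the intersection of the plane with the solid's surface.
The boundary of the cut region is a rectangle.
rectangle


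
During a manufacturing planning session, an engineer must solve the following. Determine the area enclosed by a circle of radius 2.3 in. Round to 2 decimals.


Shape: circle
Radius r = 2.3 in
Formula: A = pi * r^2
r^2 = 2.3^2 = 5.29
A = pi * 5.29
A = 16.62
16.62 in^2


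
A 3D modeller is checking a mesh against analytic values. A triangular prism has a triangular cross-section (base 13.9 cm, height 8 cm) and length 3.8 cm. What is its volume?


Shape: triangular prism
Triangle base = 13.9 cm, triangle height = 8 cm, prism length L = 3.8 cm
Formula: V = (1/2 * b * h_tri) * L
Cross-section area = 0.5 * 13.9 * 8 = 55.6
V = 55.6 * 3.8
V = 211.28
211.28 cm^3


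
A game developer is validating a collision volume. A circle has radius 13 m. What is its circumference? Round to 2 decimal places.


Shape: circle
Radius r = 13 m
Formula: C = 2 * pi * r
C = 2 * pi * 13
C = 26 * pi
C = 81.68
81.68 m


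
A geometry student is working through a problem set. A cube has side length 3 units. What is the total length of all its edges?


Shape: cube
Side s = 3 units
A cube has 12 edges, all equal.
Formula: total edge length = 12 * s
Total = 12 * 3
Total = 36
36 units


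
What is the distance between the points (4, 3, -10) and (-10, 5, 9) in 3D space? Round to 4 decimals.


3D distance between two points
P1 = (4, 3, -10), P2 = (-10, 5, 9)
Formula: d = sqrt((x2-x1)^2 + (y2-y1)^2 + (z2-z1)^2)
dx = -10 - 4 = -14
dy = 5 - 3 = 2
dz = 9 - -10 = 19
dx^2 + dy^2 + dz^2 = 196 + 4 + 361 = 561
d = sqrt(561)
d = 23.6854
23.6854 units


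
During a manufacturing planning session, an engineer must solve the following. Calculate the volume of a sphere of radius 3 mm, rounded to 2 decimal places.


Shape: sphere
Radius r = 3 mm
Formula: V = (4/3) * pi * r^3
r^3 = 27
(4/3) * 27 = 36
V = 36 * pi
V = 113.1
113.1 mm^3


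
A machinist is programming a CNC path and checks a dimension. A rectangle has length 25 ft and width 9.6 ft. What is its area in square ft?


Shape: rectangle
Length l = 25 ft, Width w = 9.6 ft
Formula: A = l * w
A = 25 * 9.6
A = 240
240 ft^2


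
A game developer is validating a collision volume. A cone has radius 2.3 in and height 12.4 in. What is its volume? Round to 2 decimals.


Shape: cone
Radius r = 2.3 in, Height h = 12.4 in
Formula: V = (1/3) * pi * r^2 * h
r^2 = 5.29
pi * r^2 * h = pi * 5.29 * 12.4 = 65.596 * pi
V = 65.596 * pi / 3
V = 68.69
68.69 in^3


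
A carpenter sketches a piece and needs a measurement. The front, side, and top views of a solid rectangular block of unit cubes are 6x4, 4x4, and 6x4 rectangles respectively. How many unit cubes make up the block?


Orthographic views of a solid rectangular block:
Front view 6 x 4 -> length = 6, height = 4
Side view 4 x 4 -> width = 4, height = 4 (consistent)
Top view 6 x 4 -> confirms length = 6, width = 4
The block is 6 x 4 x 4.
Total unit cubes = 6 * 4 * 4 = 96
96 unit cubes


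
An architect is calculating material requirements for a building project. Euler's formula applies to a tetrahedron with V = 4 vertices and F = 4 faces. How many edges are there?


Polyhedron: tetrahedron
Euler's formula for convex polyhedra: V - E + F = 2
Given: V = 4 vertices and F = 4 faces
Solve for E:
E = V + F - 2 = 4 + 4 - 2 = 6
6 edges


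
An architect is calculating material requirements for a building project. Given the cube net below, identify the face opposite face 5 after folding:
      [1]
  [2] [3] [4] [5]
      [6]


Net: cross layout. Take square 3 as the base (bottom).
Fold the four squares in the horizontal row up around 3: 2 -> left, 4 -> right, 5 wraps to the top.
Fold 1 and 6 up from 3: 1 -> back, 6 -> front.
Opposite pairs are therefore: (1, 6), (2, 4), (3, 5).
Face 5 is opposite face 3.
face 3


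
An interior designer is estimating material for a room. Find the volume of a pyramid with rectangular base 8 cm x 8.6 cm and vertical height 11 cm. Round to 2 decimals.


Shape: rectangular pyramid
Base: 8 cm x 8.6 cm, Height h = 11 cm
Formula: V = (1/3) * base_area * h
base_area = 8 * 8.6 = 68.8
base_area * h = 68.8 * 11 = 756.8
V = 756.8 / 3
V = 252.27
252.27 cm^3


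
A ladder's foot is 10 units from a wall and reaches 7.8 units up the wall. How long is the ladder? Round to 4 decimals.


Shape: right triangle
Legs a = 10 units, b = 7.8 units
Formula: c = sqrt(a^2 + b^2)
a^2 = 100, b^2 = 60.84
a^2 + b^2 = 160.84
c = sqrt(160.84)
c = 12.6823
12.6823 units


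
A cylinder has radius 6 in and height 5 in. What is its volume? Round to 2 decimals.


Shape: cylinder
Radius r = 6 in, Height h = 5 in
Formula: V = pi * r^2 * h
r^2 = 36
V = pi * 36 * 5
V = 180 * pi
V = 565.49
565.49 in^3


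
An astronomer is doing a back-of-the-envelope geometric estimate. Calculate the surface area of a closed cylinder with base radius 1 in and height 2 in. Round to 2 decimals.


Shape: closed cylinder
Radius r = 1 in, Height h = 2 in
Formula: SA = 2*pi*r^2 + 2*pi*r*h = 2*pi*r*(r + h)
r + h = 3
2 * r * (r + h) = 2 * 1 * 3 = 6
SA = 6 * pi
SA = 18.85
18.85 in^2


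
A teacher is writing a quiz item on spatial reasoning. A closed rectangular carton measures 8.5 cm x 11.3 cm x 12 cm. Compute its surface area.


Shape: rectangular prism
l = 8.5 cm, w = 11.3 cm, h = 12 cm
Formula: SA = 2(lw + lh + wh)
lw = 96.05, lh = 102, wh = 135.6
lw + lh + wh = 333.65
SA = 2 * 333.65
SA = 667.3
667.3 cm^2


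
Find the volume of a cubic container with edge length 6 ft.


Shape: cube
Side s = 6 ft
Formula: V = s^3
V = 6 * 6 * 6
V = 36 * 6
V = 216
216 ft^3


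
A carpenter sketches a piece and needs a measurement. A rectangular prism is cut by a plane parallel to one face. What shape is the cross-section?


Solid: rectangular prism
Cutting plane: parallel to one face
Visualize the intersection of the plane with the solid's surface.
The boundary of the cut region is a rectangle.
rectangle


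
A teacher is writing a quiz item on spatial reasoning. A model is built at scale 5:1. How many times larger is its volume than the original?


Linear scale factor k = 5
Rule: under a linear scaling by k, volumes scale by k^3.
k^3 = 5 * 5 * 5
k^3 = 25 * 5
k^3 = 125
Volume scales by a factor of 125.
125 (dimensionless)


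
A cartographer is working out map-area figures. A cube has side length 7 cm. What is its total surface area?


Shape: cube
Side s = 7 cm
A cube has 6 square faces.
Formula: SA = 6 * s^2
s^2 = 49
SA = 6 * 49
SA = 294
294 cm^2


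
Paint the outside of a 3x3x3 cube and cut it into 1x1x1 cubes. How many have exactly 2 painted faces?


Large cube: 3 x 3 x 3, cut into unit cubes.
n = 3, so n - 2 = 1
Cubes with 2 painted faces lie along the edges, excluding corners.
A cube has 12 edges; each contributes (n - 2) = 1 such cubes.
Count = 12 * 1 = 12
12 unit cubes


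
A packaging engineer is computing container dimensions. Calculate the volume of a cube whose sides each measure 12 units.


Shape: cube
Side s = 12 units
Formula: V = s^3
V = 12 * 12 * 12
V = 144 * 12
V = 1728
1728 units^3


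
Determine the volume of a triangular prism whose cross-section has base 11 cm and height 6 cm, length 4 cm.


Shape: triangular prism
Triangle base = 11 cm, triangle height = 6 cm, prism length L = 4 cm
Formula: V = (1/2 * b * h_tri) * L
Cross-section area = 0.5 * 11 * 6 = 33
V = 33 * 4
V = 132
132 cm^3


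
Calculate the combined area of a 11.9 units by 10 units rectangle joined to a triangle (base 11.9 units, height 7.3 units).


Composite shape: rectangle + triangle
Rectangle area = 11.9 * 10 = 119
Triangle area = 0.5 * 11.9 * 7.3 = 43.435
Total = 119 + 43.435
Total = 162.435
162.435 units^2


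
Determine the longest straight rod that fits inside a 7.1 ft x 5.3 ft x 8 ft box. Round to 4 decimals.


Shape: rectangular box (space diagonal)
l = 7.1 ft, w = 5.3 ft, h = 8 ft
Visualize: the diagonal of the base, then a right triangle with that diagonal and the height.
Formula: d = sqrt(l^2 + w^2 + h^2)
l^2 + w^2 + h^2 = 50.41 + 28.09 + 64 = 142.5
d = sqrt(142.5)
d = 11.9373
11.9373 ft


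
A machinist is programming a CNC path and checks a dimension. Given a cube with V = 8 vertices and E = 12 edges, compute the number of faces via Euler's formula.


Polyhedron: cube
Euler's formula for convex polyhedra: V - E + F = 2
Given: V = 8 vertices and E = 12 edges
Solve for F:
F = 2 + E - V = 2 + 12 - 8 = 6
6 faces


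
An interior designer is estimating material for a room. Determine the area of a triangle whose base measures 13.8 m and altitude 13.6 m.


Shape: triangle
Base b = 13.8 m, Height h = 13.6 m
Formula: A = (1/2) * b * h
A = 0.5 * 13.8 * 13.6
A = 0.5 * 187.68
A = 93.84
93.84 m^2


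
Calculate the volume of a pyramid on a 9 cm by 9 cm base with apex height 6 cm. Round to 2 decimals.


Shape: rectangular pyramid
Base: 9 cm x 9 cm, Height h = 6 cm
Formula: V = (1/3) * base_area * h
base_area = 9 * 9 = 81
base_area * h = 81 * 6 = 486
V = 486 / 3
V = 162
162 cm^3


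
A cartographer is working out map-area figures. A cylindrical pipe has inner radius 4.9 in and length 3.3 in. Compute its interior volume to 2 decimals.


Shape: cylinder
Radius r = 4.9 in, Height h = 3.3 in
Formula: V = pi * r^2 * h
r^2 = 24.01
V = pi * 24.01 * 3.3
V = 79.233 * pi
V = 248.92
248.92 in^3


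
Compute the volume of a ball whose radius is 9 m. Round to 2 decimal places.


Shape: sphere
Radius r = 9 m
Formula: V = (4/3) * pi * r^3
r^3 = 729
(4/3) * 729 = 972
V = 972 * pi
V = 3053.63
3053.63 m^3


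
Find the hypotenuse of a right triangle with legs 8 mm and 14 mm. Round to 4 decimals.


Shape: right triangle
Legs a = 8 mm, b = 14 mm
Formula: c = sqrt(a^2 + b^2)
a^2 = 64, b^2 = 196
a^2 + b^2 = 260
c = sqrt(260)
c = 16.1245
16.1245 mm


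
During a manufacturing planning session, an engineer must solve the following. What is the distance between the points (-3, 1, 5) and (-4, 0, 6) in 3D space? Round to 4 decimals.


3D distance between two points
P1 = (-3, 1, 5), P2 = (-4, 0, 6)
Formula: d = sqrt((x2-x1)^2 + (y2-y1)^2 + (z2-z1)^2)
dx = -4 - -3 = -1
dy = 0 - 1 = -1
dz = 6 - 5 = 1
dx^2 + dy^2 + dz^2 = 1 + 1 + 1 = 3
d = sqrt(3)
d = 1.7321
1.7321 units


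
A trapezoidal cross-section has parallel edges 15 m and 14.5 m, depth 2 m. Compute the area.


Shape: trapezoid
Parallel sides a = 15 m, b = 14.5 m; Height h = 2 m
Formula: A = (a + b) * h / 2
a + b = 15 + 14.5 = 29.5
A = 29.5 * 2 / 2
A = 59 / 2
A = 29.5
29.5 m^2


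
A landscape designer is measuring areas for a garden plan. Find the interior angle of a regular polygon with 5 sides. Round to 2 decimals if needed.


Shape: regular pentagon (5 sides)
Formula: interior angle = (n - 2) * 180 / n
(n - 2) = 3
(n - 2) * 180 = 540
angle = 540 / 5
angle = 108
108 degrees


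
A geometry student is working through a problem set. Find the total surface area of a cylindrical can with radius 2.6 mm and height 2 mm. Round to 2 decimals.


Shape: closed cylinder
Radius r = 2.6 mm, Height h = 2 mm
Formula: SA = 2*pi*r^2 + 2*pi*r*h = 2*pi*r*(r + h)
r + h = 4.6
2 * r * (r + h) = 2 * 2.6 * 4.6 = 23.92
SA = 23.92 * pi
SA = 75.15
75.15 mm^2


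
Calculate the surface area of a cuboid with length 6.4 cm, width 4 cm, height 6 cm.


Shape: rectangular prism
l = 6.4 cm, w = 4 cm, h = 6 cm
Formula: SA = 2(lw + lh + wh)
lw = 25.6, lh = 38.4, wh = 24
lw + lh + wh = 88
SA = 2 * 88
SA = 176
176 cm^2


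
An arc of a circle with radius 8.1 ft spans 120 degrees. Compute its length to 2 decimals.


Shape: circular arc
Radius r = 8.1 ft, Angle = 120 degrees
Formula: L = (angle/360) * 2 * pi * r
2 * pi * r = 16.2 * pi
L = (120/360) * 16.2 * pi
L = 5.4 * pi
L = 16.96
16.96 ft


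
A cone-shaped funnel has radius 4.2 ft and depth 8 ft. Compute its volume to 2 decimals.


Shape: cone
Radius r = 4.2 ft, Height h = 8 ft
Formula: V = (1/3) * pi * r^2 * h
r^2 = 17.64
pi * r^2 * h = pi * 17.64 * 8 = 141.12 * pi
V = 141.12 * pi / 3
V = 147.78
147.78 ft^3


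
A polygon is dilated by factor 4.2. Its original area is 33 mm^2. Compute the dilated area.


Linear scale factor k = 4.2
Original area = 33 mm^2
Rule: under a linear scaling by k, areas scale by k^2.
k^2 = 4.2^2 = 17.64
New area = 33 * 17.64
New area = 582.12
582.12 mm^2
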